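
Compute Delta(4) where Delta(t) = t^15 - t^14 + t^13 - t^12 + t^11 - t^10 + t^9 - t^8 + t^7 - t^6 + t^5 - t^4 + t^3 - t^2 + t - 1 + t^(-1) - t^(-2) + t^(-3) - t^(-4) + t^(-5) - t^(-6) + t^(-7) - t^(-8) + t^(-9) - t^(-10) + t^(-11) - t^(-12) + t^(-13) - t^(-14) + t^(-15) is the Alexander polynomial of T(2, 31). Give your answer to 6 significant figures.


Substituting t = 4 into Delta(t) = t^15 - t^14 + t^13 - t^12 + t^11 - t^10 + t^9 - t^8 + t^7 - t^6 + t^5 - t^4 + t^3 - t^2 + t - 1 + t^(-1) - t^(-2) + t^(-3) - t^(-4) + t^(-5) - t^(-6) + t^(-7) - t^(-8) + t^(-9) - t^(-10) + t^(-11) - t^(-12) + t^(-13) - t^(-14) + t^(-15):
Term values: (1073741824) + (-268435456) + (67108864) + (-16777216) + (4194304) + (-1048576) + (262144) + (-65536) + (16384) + (-4096) + (1024) + (-256) + (64) + (-16) + (4) + (-1) + (0.25) + (-0.0625) + (0.015625) + (-0.00390625) + (0.000976562) + (-0.000244141) + (6.10352e-05) + (-1.52588e-05) + (3.8147e-06) + (-9.53674e-07) + (2.38419e-07) + (-5.96046e-08) + (1.49012e-08) + (-3.72529e-09) + (9.31323e-10)
Sum = 858993459.2
Rounded to 6 significant figures: 8.58993e+08

8.58993e+08


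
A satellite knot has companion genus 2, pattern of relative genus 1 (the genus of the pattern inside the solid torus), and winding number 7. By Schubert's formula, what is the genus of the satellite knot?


Schubert: g(satellite) = g_rel(pattern) + |winding| * g(companion),
where g_rel(pattern) is the genus of the pattern relative to the solid torus.
= 1 + 7 * 2
= 1 + 14 = 15

15


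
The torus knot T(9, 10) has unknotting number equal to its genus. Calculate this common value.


For a torus knot T(p,q), both the unknotting number and genus equal (p-1)(q-1)/2.
= (9-1)(10-1)/2
= 8*9/2
= 72/2 = 36

36


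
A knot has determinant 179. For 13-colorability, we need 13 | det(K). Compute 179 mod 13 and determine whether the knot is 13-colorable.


Step 1: A knot is p-colorable if and only if p divides its determinant.
Step 2: Compute 179 mod 13.
179 = 13 * 13 + 10
Step 3: 179 mod 13 = 10
Step 4: The knot is 13-colorable: no

10


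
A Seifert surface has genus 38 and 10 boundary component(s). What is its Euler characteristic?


chi = 2 - 2g - b
= 2 - 2*38 - 10
= 2 - 76 - 10 = -84

-84


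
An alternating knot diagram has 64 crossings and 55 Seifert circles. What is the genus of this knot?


For alternating knots, g = (c - s + 1)/2.
= (64 - 55 + 1)/2
= 10/2 = 5

5


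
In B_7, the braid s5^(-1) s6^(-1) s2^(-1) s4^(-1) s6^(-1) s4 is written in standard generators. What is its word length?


The word length counts the number of generators (including inverses).
Listing each generator: s5^(-1), s6^(-1), s2^(-1), s4^(-1), s6^(-1), s4
There are 6 generators in this braid word.

6


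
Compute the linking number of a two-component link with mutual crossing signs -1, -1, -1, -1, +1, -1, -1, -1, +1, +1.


Step 1: Count positive crossings: 3
Step 2: Count negative crossings: 7
Step 3: Sum of signs = 3 - 7 = -4
Step 4: Linking number = sum/2 = -4/2 = -2

-2


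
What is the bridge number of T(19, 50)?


The bridge number of T(p,q) is min(p,q).
min(19, 50) = 19

19


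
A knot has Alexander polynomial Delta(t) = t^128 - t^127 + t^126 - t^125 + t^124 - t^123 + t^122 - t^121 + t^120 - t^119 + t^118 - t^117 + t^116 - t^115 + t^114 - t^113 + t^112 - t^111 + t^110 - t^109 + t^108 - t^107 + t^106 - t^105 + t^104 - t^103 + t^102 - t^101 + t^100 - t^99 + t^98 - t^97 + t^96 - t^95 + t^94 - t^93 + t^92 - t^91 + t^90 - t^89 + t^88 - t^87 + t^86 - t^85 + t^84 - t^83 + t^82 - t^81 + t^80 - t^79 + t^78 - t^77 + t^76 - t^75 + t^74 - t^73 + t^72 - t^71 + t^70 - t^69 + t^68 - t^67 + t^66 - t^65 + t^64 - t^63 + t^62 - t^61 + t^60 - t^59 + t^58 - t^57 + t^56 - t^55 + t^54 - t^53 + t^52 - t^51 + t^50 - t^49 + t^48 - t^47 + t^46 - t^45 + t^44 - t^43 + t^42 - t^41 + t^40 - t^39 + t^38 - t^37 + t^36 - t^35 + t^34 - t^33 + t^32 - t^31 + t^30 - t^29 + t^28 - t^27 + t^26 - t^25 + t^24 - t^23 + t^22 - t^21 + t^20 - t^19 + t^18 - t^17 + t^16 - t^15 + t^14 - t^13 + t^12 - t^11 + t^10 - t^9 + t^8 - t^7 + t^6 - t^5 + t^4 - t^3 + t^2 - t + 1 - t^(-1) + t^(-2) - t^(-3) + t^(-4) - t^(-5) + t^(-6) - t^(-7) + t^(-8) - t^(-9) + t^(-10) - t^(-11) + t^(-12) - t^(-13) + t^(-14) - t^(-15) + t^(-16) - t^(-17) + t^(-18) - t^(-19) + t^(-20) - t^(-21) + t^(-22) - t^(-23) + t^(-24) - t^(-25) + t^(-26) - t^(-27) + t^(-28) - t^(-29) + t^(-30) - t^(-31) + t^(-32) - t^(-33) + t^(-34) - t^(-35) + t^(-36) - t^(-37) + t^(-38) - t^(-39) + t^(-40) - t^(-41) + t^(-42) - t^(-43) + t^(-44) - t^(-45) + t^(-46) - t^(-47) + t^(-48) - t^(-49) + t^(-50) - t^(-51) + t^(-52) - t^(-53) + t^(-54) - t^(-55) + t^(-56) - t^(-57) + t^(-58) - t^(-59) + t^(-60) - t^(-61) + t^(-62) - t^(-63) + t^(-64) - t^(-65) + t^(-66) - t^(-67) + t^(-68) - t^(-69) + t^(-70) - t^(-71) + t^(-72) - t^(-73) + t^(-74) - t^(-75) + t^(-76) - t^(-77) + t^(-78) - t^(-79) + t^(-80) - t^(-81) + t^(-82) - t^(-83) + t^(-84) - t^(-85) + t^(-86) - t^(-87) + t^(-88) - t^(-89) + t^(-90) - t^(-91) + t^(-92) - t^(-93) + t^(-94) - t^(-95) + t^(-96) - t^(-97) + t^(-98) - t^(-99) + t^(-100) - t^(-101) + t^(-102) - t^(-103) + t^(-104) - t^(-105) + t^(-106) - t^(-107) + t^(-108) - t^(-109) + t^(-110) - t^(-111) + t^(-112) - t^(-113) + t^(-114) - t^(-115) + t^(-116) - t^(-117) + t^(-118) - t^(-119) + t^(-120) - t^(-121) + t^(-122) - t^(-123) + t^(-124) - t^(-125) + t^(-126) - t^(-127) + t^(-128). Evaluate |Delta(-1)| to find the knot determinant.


Step 1: The polynomial has 257 terms with alternating signs, exponents from 128 down to -128.
Step 2: Substitute t = -1. The i-th term has coefficient (-1)^i and exponent (m-i),
  so its value is (-1)^i * (-1)^(m-i) = (-1)^m = 1 for every i.
Step 3: All 257 terms equal 1, so Delta(-1) = 257 * (1) = 257
Step 4: |Delta(-1)| = 257

257


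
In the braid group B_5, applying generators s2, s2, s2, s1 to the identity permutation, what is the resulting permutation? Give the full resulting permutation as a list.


Starting with identity [1, 2, 3, 4, 5].
Apply generators in sequence:
  After s2: [1, 3, 2, 4, 5]
  After s2: [1, 2, 3, 4, 5]
  After s2: [1, 3, 2, 4, 5]
  After s1: [3, 1, 2, 4, 5]
Final permutation: [3, 1, 2, 4, 5]

[3, 1, 2, 4, 5]


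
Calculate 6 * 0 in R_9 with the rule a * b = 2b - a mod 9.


6 * 0 = 2*0 - 6 mod 9
= 0 - 6 mod 9
= -6 mod 9 = 3

3


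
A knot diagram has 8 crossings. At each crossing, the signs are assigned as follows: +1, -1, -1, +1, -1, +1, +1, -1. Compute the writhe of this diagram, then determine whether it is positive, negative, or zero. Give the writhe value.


Step 1: Count positive crossings (+1).
Positive crossings: 4
Step 2: Count negative crossings (-1).
Negative crossings: 4
Step 3: Writhe = (positive) - (negative)
w = 4 - 4 = 0
Step 4: |w| = 0, and w is zero

0


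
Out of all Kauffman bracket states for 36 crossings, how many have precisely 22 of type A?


We choose which 22 of 36 crossings get A-smoothings.
C(36, 22) = 36! / (22! * 14!)
= 3796297200

3796297200


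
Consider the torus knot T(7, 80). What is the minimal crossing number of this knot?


For a torus knot T(p, q) with gcd(p,q)=1,
the crossing number is min(p*(q-1), q*(p-1)).
p*(q-1) = 7*79 = 553
q*(p-1) = 80*6 = 480
min(553, 480) = 480

480


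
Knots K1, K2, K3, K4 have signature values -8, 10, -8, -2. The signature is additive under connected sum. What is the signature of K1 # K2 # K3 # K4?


The signature is additive under connected sum.
signature(K1 # K2 # K3 # K4) = (-8) + (10) + (-8) + (-2)
= -8

-8


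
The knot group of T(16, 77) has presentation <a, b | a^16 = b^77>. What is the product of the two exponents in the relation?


The relation is a^16 = b^77.
Product of exponents = 16 * 77
= 1232

1232


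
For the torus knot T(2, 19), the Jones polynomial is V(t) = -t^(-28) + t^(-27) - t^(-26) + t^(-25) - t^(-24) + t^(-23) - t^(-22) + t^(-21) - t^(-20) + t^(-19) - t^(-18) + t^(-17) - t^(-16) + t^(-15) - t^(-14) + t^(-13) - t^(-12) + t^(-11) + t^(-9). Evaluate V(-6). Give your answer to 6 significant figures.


Substituting t = -6 into V(t) = -t^(-28) + t^(-27) - t^(-26) + t^(-25) - t^(-24) + t^(-23) - t^(-22) + t^(-21) - t^(-20) + t^(-19) - t^(-18) + t^(-17) - t^(-16) + t^(-15) - t^(-14) + t^(-13) - t^(-12) + t^(-11) + t^(-9):
  (-)t^(-28) = -1.62841e-22
  (+)t^(-27) = -9.77049e-22
  (-)t^(-26) = -5.86229e-21
  (+)t^(-25) = -3.51738e-20
  (-)t^(-24) = -2.11043e-19
  (+)t^(-23) = -1.26626e-18
  (-)t^(-22) = -7.59753e-18
  (+)t^(-21) = -4.55852e-17
  (-)t^(-20) = -2.73511e-16
  (+)t^(-19) = -1.64107e-15
  (-)t^(-18) = -9.8464e-15
  (+)t^(-17) = -5.90784e-14
  (-)t^(-16) = -3.5447e-13
  (+)t^(-15) = -2.12682e-12
  (-)t^(-14) = -1.27609e-11
  (+)t^(-13) = -7.65656e-11
  (-)t^(-12) = -4.59394e-10
  (+)t^(-11) = -2.75636e-09
  (+)t^(-9) = -9.9229e-08
Sum = (-1.62841e-22) + (-9.77049e-22) + (-5.86229e-21) + (-3.51738e-20) + (-2.11043e-19) + (-1.26626e-18) + (-7.59753e-18) + (-4.55852e-17) + (-2.73511e-16) + (-1.64107e-15) + (-9.8464e-15) + (-5.90784e-14) + (-3.5447e-13) + (-2.12682e-12) + (-1.27609e-11) + (-7.65656e-11) + (-4.59394e-10) + (-2.75636e-09) + (-9.9229e-08)
= -1.025366645e-07
Rounded to 6 significant figures: -1.02537e-07

-1.02537e-07


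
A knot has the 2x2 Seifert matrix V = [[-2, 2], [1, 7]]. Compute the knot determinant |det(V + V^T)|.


Step 1: Form V + V^T where V = [[-2, 2], [1, 7]]
  V^T = [[-2, 1], [2, 7]]
  V + V^T = [[-4, 3], [3, 14]]
Step 2: det(V + V^T) = (-4)*14 - 3*3
  = -56 - 9 = -65
Step 3: Knot determinant = |det(V + V^T)| = |-65| = 65

65


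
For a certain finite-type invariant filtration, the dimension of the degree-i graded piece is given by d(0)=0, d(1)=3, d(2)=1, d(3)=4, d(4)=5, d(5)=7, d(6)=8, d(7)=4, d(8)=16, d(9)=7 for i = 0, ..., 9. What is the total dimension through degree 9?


Total dimension = d(0) + d(1) + ... + d(9)
= 0 + 3 + 1 + 4 + 5 + 7 + 8 + 4 + 16 + 7
= 55

55


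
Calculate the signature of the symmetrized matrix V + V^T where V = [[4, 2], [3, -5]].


Step 1: V + V^T = [[8, 5], [5, -10]]
Step 2: trace = -2, det = -105
Step 3: Discriminant = (-2)^2 - 4*(-105) = 424
Step 4: Eigenvalues: 9.29563, -11.2956
Step 5: Signature = (# positive eigenvalues) - (# negative eigenvalues) = 0

0


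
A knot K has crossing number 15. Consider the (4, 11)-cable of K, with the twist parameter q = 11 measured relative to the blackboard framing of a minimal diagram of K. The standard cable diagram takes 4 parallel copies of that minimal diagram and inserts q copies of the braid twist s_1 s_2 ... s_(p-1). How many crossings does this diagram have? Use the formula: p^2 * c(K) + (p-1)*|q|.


Step 1: Each of the c(K) crossings of the companion diagram becomes p*p = p^2 crossings among the p parallel strands, and each of the |q| twists s_1 s_2 ... s_(p-1) adds (p-1) crossings.
  Crossings = p^2 * c(K) + (p-1)*|q|
Step 2: = 4^2 * 15 + (4-1)*11
Step 3: = 16*15 + 3*11
Step 4: = 240 + 33 = 273

273


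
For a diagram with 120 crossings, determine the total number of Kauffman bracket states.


Each crossing contributes 2 choices (A-smoothing or B-smoothing).
Total states = 2^120 = 1329227995784915872903807060280344576

1329227995784915872903807060280344576


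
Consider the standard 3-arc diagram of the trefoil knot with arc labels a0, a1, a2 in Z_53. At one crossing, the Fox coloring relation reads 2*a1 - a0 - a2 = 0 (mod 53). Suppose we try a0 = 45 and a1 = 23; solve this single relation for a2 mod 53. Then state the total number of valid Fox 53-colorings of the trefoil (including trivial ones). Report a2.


Step 1: Apply the given crossing relation 2*a1 - a0 - a2 = 0 (mod 53).
  a2 = 2*a1 - a0 mod 53
  a2 = 2*23 - 45 mod 53
  a2 = 46 - 45 mod 53
  a2 = 1 mod 53 = 1
Step 2: The trefoil has determinant 3.
  Number of Fox p-colorings (p prime) is p^2 if p = 3, else p.
  Since 53 does not divide 3, only trivial (constant) colorings exist.
  (So the trial a0 = 45, a1 = 23 with a0 != a1 does NOT extend to a valid coloring of the whole trefoil: the other two crossing relations require 3*(a1 - a0) = 0 (mod 53), which fails.)
  Total colorings = 53
Step 3: a2 = 1, total Fox 53-colorings = 53

1


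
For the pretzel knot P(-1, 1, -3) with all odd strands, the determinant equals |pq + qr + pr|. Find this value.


Step 1: Compute pq + qr + pr.
pq = (-1)*1 = -1
qr = 1*(-3) = -3
pr = (-1)*(-3) = 3
pq + qr + pr = -1 + (-3) + 3 = -1
Step 2: Take absolute value.
det(P(-1,1,-3)) = |-1| = 1

1


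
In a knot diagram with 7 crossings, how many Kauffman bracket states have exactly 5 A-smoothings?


We choose which 5 of 7 crossings get A-smoothings.
C(7, 5) = 7! / (5! * 2!)
= 21

21


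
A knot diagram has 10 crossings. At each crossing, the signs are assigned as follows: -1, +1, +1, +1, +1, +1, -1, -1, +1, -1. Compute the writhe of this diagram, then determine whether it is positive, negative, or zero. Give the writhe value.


Step 1: Count positive crossings (+1).
Positive crossings: 6
Step 2: Count negative crossings (-1).
Negative crossings: 4
Step 3: Writhe = (positive) - (negative)
w = 6 - 4 = 2
Step 4: |w| = 2, and w is positive

2


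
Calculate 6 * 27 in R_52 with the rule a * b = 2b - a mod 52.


6 * 27 = 2*27 - 6 mod 52
= 54 - 6 mod 52
= 48 mod 52 = 48

48


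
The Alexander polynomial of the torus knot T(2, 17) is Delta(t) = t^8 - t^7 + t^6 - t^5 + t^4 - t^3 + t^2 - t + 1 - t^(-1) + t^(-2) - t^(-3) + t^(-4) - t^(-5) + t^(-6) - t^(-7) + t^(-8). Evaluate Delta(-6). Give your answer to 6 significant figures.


Substituting t = -6 into Delta(t) = t^8 - t^7 + t^6 - t^5 + t^4 - t^3 + t^2 - t + 1 - t^(-1) + t^(-2) - t^(-3) + t^(-4) - t^(-5) + t^(-6) - t^(-7) + t^(-8):
Term values: (1679616) + (279936) + (46656) + (7776) + (1296) + (216) + (36) + (6) + (1) + (0.166667) + (0.0277778) + (0.00462963) + (0.000771605) + (0.000128601) + (2.14335e-05) + (3.57225e-06) + (5.95374e-07)
Sum = 2015539.2
Rounded to 6 significant figures: 2.01554e+06

2.01554e+06


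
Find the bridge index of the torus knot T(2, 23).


The bridge number of T(p,q) is min(p,q).
min(2, 23) = 2

2


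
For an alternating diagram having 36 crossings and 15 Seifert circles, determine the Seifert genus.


For alternating knots, g = (c - s + 1)/2.
= (36 - 15 + 1)/2
= 22/2 = 11

11


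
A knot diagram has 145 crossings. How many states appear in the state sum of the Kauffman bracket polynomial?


Each crossing contributes 2 choices (A-smoothing or B-smoothing).
Total states = 2^145 = 44601490397061246283071436545296723011960832

44601490397061246283071436545296723011960832


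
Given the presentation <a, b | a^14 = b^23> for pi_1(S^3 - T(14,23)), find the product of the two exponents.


The relation is a^14 = b^23.
Product of exponents = 14 * 23
= 322

322


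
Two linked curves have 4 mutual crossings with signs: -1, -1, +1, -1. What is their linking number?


Step 1: Count positive crossings: 1
Step 2: Count negative crossings: 3
Step 3: Sum of signs = 1 - 3 = -2
Step 4: Linking number = sum/2 = -2/2 = -1

-1


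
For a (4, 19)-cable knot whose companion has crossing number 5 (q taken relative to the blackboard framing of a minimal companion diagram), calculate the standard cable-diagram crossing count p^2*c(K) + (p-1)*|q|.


Step 1: Each of the c(K) crossings of the companion diagram becomes p*p = p^2 crossings among the p parallel strands, and each of the |q| twists s_1 s_2 ... s_(p-1) adds (p-1) crossings.
  Crossings = p^2 * c(K) + (p-1)*|q|
Step 2: = 4^2 * 5 + (4-1)*19
Step 3: = 16*5 + 3*19
Step 4: = 80 + 57 = 137

137


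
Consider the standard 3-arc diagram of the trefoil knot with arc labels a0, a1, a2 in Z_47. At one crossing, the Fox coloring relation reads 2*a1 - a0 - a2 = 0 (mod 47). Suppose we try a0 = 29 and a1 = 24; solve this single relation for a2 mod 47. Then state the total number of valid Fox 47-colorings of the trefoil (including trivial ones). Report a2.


Step 1: Apply the given crossing relation 2*a1 - a0 - a2 = 0 (mod 47).
  a2 = 2*a1 - a0 mod 47
  a2 = 2*24 - 29 mod 47
  a2 = 48 - 29 mod 47
  a2 = 19 mod 47 = 19
Step 2: The trefoil has determinant 3.
  Number of Fox p-colorings (p prime) is p^2 if p = 3, else p.
  Since 47 does not divide 3, only trivial (constant) colorings exist.
  (So the trial a0 = 29, a1 = 24 with a0 != a1 does NOT extend to a valid coloring of the whole trefoil: the other two crossing relations require 3*(a1 - a0) = 0 (mod 47), which fails.)
  Total colorings = 47
Step 3: a2 = 19, total Fox 47-colorings = 47

19


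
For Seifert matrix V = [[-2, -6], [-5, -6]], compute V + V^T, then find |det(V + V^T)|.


Step 1: Form V + V^T where V = [[-2, -6], [-5, -6]]
  V^T = [[-2, -5], [-6, -6]]
  V + V^T = [[-4, -11], [-11, -12]]
Step 2: det(V + V^T) = (-4)*(-12) - (-11)*(-11)
  = 48 - 121 = -73
Step 3: Knot determinant = |det(V + V^T)| = |-73| = 73

73


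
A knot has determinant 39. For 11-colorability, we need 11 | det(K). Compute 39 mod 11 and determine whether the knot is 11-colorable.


Step 1: A knot is p-colorable if and only if p divides its determinant.
Step 2: Compute 39 mod 11.
39 = 3 * 11 + 6
Step 3: 39 mod 11 = 6
Step 4: The knot is 11-colorable: no

6


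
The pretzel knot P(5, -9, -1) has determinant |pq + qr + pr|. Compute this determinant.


Step 1: Compute pq + qr + pr.
pq = 5*(-9) = -45
qr = (-9)*(-1) = 9
pr = 5*(-1) = -5
pq + qr + pr = -45 + 9 + (-5) = -41
Step 2: Take absolute value.
det(P(5,-9,-1)) = |-41| = 41

41


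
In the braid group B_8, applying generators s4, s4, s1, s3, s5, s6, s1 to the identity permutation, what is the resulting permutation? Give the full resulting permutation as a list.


Starting with identity [1, 2, 3, 4, 5, 6, 7, 8].
Apply generators in sequence:
  After s4: [1, 2, 3, 5, 4, 6, 7, 8]
  After s4: [1, 2, 3, 4, 5, 6, 7, 8]
  After s1: [2, 1, 3, 4, 5, 6, 7, 8]
  After s3: [2, 1, 4, 3, 5, 6, 7, 8]
  After s5: [2, 1, 4, 3, 6, 5, 7, 8]
  After s6: [2, 1, 4, 3, 6, 7, 5, 8]
  After s1: [1, 2, 4, 3, 6, 7, 5, 8]
Final permutation: [1, 2, 4, 3, 6, 7, 5, 8]

[1, 2, 4, 3, 6, 7, 5, 8]


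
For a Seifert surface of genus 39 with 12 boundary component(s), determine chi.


chi = 2 - 2g - b
= 2 - 2*39 - 12
= 2 - 78 - 12 = -88

-88


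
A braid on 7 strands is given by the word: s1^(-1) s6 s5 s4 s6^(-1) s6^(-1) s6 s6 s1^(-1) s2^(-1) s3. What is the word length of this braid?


The word length counts the number of generators (including inverses).
Listing each generator: s1^(-1), s6, s5, s4, s6^(-1), s6^(-1), s6, s6, s1^(-1), s2^(-1), s3
There are 11 generators in this braid word.

11


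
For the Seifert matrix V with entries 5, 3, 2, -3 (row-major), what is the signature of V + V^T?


Step 1: V + V^T = [[10, 5], [5, -6]]
Step 2: trace = 4, det = -85
Step 3: Discriminant = 4^2 - 4*(-85) = 356
Step 4: Eigenvalues: 11.434, -7.43398
Step 5: Signature = (# positive eigenvalues) - (# negative eigenvalues) = 0

0


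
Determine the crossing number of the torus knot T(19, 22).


For a torus knot T(p, q) with gcd(p,q)=1,
the crossing number is min(p*(q-1), q*(p-1)).
p*(q-1) = 19*21 = 399
q*(p-1) = 22*18 = 396
min(399, 396) = 396

396


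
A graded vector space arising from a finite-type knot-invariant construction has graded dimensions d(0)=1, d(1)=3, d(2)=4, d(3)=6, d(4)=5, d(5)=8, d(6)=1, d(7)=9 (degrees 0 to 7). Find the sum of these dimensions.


Total dimension = d(0) + d(1) + ... + d(7)
= 1 + 3 + 4 + 6 + 5 + 8 + 1 + 9
= 37

37


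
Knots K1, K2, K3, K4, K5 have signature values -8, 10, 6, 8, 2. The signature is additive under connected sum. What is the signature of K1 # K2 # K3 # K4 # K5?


The signature is additive under connected sum.
signature(K1 # K2 # K3 # K4 # K5) = (-8) + (10) + (6) + (8) + (2)
= 18

18


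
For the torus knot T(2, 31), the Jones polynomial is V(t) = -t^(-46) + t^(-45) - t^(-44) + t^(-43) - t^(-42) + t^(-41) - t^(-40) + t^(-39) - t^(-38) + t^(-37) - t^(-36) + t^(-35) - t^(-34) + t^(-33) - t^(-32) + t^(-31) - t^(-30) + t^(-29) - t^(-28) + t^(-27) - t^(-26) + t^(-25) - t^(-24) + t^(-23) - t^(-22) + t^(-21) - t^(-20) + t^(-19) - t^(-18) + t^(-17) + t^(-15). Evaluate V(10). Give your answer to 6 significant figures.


Substituting t = 10 into V(t) = -t^(-46) + t^(-45) - t^(-44) + t^(-43) - t^(-42) + t^(-41) - t^(-40) + t^(-39) - t^(-38) + t^(-37) - t^(-36) + t^(-35) - t^(-34) + t^(-33) - t^(-32) + t^(-31) - t^(-30) + t^(-29) - t^(-28) + t^(-27) - t^(-26) + t^(-25) - t^(-24) + t^(-23) - t^(-22) + t^(-21) - t^(-20) + t^(-19) - t^(-18) + t^(-17) + t^(-15):
  (-)t^(-46) = -1e-46
  (+)t^(-45) = 1e-45
  (-)t^(-44) = -1e-44
  (+)t^(-43) = 1e-43
  (-)t^(-42) = -1e-42
  (+)t^(-41) = 1e-41
  (-)t^(-40) = -1e-40
  (+)t^(-39) = 1e-39
  (-)t^(-38) = -1e-38
  (+)t^(-37) = 1e-37
  (-)t^(-36) = -1e-36
  (+)t^(-35) = 1e-35
  (-)t^(-34) = -1e-34
  (+)t^(-33) = 1e-33
  (-)t^(-32) = -1e-32
  (+)t^(-31) = 1e-31
  (-)t^(-30) = -1e-30
  (+)t^(-29) = 1e-29
  (-)t^(-28) = -1e-28
  (+)t^(-27) = 1e-27
  (-)t^(-26) = -1e-26
  (+)t^(-25) = 1e-25
  (-)t^(-24) = -1e-24
  (+)t^(-23) = 1e-23
  (-)t^(-22) = -1e-22
  (+)t^(-21) = 1e-21
  (-)t^(-20) = -1e-20
  (+)t^(-19) = 1e-19
  (-)t^(-18) = -1e-18
  (+)t^(-17) = 1e-17
  (+)t^(-15) = 1e-15
Sum = (-1e-46) + (1e-45) + (-1e-44) + (1e-43) + (-1e-42) + (1e-41) + (-1e-40) + (1e-39) + (-1e-38) + (1e-37) + (-1e-36) + (1e-35) + (-1e-34) + (1e-33) + (-1e-32) + (1e-31) + (-1e-30) + (1e-29) + (-1e-28) + (1e-27) + (-1e-26) + (1e-25) + (-1e-24) + (1e-23) + (-1e-22) + (1e-21) + (-1e-20) + (1e-19) + (-1e-18) + (1e-17) + (1e-15)
= 1.009090909e-15
Rounded to 6 significant figures: 1.00909e-15

1.00909e-15


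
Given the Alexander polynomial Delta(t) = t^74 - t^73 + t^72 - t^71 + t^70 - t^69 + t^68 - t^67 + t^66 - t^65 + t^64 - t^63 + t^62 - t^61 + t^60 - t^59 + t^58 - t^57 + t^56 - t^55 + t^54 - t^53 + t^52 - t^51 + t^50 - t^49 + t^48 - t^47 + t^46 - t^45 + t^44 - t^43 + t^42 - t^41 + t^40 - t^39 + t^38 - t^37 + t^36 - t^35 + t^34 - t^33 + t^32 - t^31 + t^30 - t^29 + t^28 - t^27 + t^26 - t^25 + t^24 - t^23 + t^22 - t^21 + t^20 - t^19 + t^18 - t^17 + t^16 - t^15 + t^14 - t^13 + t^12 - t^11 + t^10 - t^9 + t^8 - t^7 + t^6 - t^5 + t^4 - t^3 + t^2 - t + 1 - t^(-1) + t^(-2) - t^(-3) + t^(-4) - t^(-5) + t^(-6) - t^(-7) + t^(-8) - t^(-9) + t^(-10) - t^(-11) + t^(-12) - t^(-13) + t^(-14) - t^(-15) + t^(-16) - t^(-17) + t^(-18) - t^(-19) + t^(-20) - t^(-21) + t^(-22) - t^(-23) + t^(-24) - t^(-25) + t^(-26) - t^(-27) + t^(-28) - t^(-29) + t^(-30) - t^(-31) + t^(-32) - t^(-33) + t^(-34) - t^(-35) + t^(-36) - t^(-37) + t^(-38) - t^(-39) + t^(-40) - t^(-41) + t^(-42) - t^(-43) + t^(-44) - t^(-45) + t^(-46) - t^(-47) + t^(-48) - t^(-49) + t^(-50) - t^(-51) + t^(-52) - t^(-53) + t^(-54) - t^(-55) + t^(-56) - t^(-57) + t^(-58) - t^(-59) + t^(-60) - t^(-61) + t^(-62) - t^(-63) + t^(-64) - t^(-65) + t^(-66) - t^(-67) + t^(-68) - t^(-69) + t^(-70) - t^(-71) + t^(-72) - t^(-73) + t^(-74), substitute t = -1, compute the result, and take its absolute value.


Step 1: The polynomial has 149 terms with alternating signs, exponents from 74 down to -74.
Step 2: Substitute t = -1. The i-th term has coefficient (-1)^i and exponent (m-i),
  so its value is (-1)^i * (-1)^(m-i) = (-1)^m = 1 for every i.
Step 3: All 149 terms equal 1, so Delta(-1) = 149 * (1) = 149
Step 4: |Delta(-1)| = 149

149


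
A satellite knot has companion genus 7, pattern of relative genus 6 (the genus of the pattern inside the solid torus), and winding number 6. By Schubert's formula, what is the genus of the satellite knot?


Schubert: g(satellite) = g_rel(pattern) + |winding| * g(companion),
where g_rel(pattern) is the genus of the pattern relative to the solid torus.
= 6 + 6 * 7
= 6 + 42 = 48

48


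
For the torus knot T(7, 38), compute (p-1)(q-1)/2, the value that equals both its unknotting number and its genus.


For a torus knot T(p,q), both the unknotting number and genus equal (p-1)(q-1)/2.
= (7-1)(38-1)/2
= 6*37/2
= 222/2 = 111

111


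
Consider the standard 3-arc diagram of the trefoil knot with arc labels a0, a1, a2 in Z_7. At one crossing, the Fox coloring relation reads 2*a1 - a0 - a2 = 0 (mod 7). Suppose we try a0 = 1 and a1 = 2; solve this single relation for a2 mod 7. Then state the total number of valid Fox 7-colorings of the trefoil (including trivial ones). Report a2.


Step 1: Apply the given crossing relation 2*a1 - a0 - a2 = 0 (mod 7).
  a2 = 2*a1 - a0 mod 7
  a2 = 2*2 - 1 mod 7
  a2 = 4 - 1 mod 7
  a2 = 3 mod 7 = 3
Step 2: The trefoil has determinant 3.
  Number of Fox p-colorings (p prime) is p^2 if p = 3, else p.
  Since 7 does not divide 3, only trivial (constant) colorings exist.
  (So the trial a0 = 1, a1 = 2 with a0 != a1 does NOT extend to a valid coloring of the whole trefoil: the other two crossing relations require 3*(a1 - a0) = 0 (mod 7), which fails.)
  Total colorings = 7
Step 3: a2 = 3, total Fox 7-colorings = 7

3


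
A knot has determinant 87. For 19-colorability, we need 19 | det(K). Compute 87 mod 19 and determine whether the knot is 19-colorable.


Step 1: A knot is p-colorable if and only if p divides its determinant.
Step 2: Compute 87 mod 19.
87 = 4 * 19 + 11
Step 3: 87 mod 19 = 11
Step 4: The knot is 19-colorable: no

11


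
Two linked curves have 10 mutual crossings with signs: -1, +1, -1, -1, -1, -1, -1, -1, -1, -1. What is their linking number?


Step 1: Count positive crossings: 1
Step 2: Count negative crossings: 9
Step 3: Sum of signs = 1 - 9 = -8
Step 4: Linking number = sum/2 = -8/2 = -4

-4


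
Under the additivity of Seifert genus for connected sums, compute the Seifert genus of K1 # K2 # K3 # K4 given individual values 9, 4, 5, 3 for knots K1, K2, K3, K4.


The Seifert genus is additive under connected sum.
Seifert genus(K1 # K2 # K3 # K4) = (9) + (4) + (5) + (3)
= 21

21


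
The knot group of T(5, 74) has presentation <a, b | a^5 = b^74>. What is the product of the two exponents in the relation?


The relation is a^5 = b^74.
Product of exponents = 5 * 74
= 370

370


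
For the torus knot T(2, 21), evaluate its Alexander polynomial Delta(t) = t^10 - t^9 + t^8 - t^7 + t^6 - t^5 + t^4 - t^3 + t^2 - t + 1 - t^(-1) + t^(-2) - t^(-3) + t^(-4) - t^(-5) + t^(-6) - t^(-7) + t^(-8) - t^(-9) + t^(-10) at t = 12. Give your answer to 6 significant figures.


Substituting t = 12 into Delta(t) = t^10 - t^9 + t^8 - t^7 + t^6 - t^5 + t^4 - t^3 + t^2 - t + 1 - t^(-1) + t^(-2) - t^(-3) + t^(-4) - t^(-5) + t^(-6) - t^(-7) + t^(-8) - t^(-9) + t^(-10):
Term values: (61917364224) + (-5159780352) + (429981696) + (-35831808) + (2985984) + (-248832) + (20736) + (-1728) + (144) + (-12) + (1) + (-0.0833333) + (0.00694444) + (-0.000578704) + (4.82253e-05) + (-4.01878e-06) + (3.34898e-07) + (-2.79082e-08) + (2.32568e-09) + (-1.93807e-10) + (1.61506e-11)
Sum = 5.715449005e+10
Rounded to 6 significant figures: 5.71545e+10

5.71545e+10


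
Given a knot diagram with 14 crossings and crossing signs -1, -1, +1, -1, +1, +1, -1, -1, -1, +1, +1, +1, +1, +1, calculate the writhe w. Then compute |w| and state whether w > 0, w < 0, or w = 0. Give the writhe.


Step 1: Count positive crossings (+1).
Positive crossings: 8
Step 2: Count negative crossings (-1).
Negative crossings: 6
Step 3: Writhe = (positive) - (negative)
w = 8 - 6 = 2
Step 4: |w| = 2, and w is positive

2


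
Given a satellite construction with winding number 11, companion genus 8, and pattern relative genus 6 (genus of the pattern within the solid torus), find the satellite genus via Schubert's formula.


Schubert: g(satellite) = g_rel(pattern) + |winding| * g(companion),
where g_rel(pattern) is the genus of the pattern relative to the solid torus.
= 6 + 11 * 8
= 6 + 88 = 94

94


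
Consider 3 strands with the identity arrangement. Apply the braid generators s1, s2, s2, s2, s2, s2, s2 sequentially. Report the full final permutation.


Starting with identity [1, 2, 3].
Apply generators in sequence:
  After s1: [2, 1, 3]
  After s2: [2, 3, 1]
  After s2: [2, 1, 3]
  After s2: [2, 3, 1]
  After s2: [2, 1, 3]
  After s2: [2, 3, 1]
  After s2: [2, 1, 3]
Final permutation: [2, 1, 3]

[2, 1, 3]


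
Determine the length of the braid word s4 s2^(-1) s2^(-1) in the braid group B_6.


The word length counts the number of generators (including inverses).
Listing each generator: s4, s2^(-1), s2^(-1)
There are 3 generators in this braid word.

3


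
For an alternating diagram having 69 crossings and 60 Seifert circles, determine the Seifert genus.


For alternating knots, g = (c - s + 1)/2.
= (69 - 60 + 1)/2
= 10/2 = 5

5


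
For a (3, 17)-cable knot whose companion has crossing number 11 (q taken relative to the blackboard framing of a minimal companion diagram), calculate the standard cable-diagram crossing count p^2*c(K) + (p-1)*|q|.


Step 1: Each of the c(K) crossings of the companion diagram becomes p*p = p^2 crossings among the p parallel strands, and each of the |q| twists s_1 s_2 ... s_(p-1) adds (p-1) crossings.
  Crossings = p^2 * c(K) + (p-1)*|q|
Step 2: = 3^2 * 11 + (3-1)*17
Step 3: = 9*11 + 2*17
Step 4: = 99 + 34 = 133

133


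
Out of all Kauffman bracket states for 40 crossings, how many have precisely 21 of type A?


We choose which 21 of 40 crossings get A-smoothings.
C(40, 21) = 40! / (21! * 19!)
= 131282408400

131282408400


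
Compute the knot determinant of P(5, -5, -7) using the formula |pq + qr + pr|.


Step 1: Compute pq + qr + pr.
pq = 5*(-5) = -25
qr = (-5)*(-7) = 35
pr = 5*(-7) = -35
pq + qr + pr = -25 + 35 + (-35) = -25
Step 2: Take absolute value.
det(P(5,-5,-7)) = |-25| = 25

25


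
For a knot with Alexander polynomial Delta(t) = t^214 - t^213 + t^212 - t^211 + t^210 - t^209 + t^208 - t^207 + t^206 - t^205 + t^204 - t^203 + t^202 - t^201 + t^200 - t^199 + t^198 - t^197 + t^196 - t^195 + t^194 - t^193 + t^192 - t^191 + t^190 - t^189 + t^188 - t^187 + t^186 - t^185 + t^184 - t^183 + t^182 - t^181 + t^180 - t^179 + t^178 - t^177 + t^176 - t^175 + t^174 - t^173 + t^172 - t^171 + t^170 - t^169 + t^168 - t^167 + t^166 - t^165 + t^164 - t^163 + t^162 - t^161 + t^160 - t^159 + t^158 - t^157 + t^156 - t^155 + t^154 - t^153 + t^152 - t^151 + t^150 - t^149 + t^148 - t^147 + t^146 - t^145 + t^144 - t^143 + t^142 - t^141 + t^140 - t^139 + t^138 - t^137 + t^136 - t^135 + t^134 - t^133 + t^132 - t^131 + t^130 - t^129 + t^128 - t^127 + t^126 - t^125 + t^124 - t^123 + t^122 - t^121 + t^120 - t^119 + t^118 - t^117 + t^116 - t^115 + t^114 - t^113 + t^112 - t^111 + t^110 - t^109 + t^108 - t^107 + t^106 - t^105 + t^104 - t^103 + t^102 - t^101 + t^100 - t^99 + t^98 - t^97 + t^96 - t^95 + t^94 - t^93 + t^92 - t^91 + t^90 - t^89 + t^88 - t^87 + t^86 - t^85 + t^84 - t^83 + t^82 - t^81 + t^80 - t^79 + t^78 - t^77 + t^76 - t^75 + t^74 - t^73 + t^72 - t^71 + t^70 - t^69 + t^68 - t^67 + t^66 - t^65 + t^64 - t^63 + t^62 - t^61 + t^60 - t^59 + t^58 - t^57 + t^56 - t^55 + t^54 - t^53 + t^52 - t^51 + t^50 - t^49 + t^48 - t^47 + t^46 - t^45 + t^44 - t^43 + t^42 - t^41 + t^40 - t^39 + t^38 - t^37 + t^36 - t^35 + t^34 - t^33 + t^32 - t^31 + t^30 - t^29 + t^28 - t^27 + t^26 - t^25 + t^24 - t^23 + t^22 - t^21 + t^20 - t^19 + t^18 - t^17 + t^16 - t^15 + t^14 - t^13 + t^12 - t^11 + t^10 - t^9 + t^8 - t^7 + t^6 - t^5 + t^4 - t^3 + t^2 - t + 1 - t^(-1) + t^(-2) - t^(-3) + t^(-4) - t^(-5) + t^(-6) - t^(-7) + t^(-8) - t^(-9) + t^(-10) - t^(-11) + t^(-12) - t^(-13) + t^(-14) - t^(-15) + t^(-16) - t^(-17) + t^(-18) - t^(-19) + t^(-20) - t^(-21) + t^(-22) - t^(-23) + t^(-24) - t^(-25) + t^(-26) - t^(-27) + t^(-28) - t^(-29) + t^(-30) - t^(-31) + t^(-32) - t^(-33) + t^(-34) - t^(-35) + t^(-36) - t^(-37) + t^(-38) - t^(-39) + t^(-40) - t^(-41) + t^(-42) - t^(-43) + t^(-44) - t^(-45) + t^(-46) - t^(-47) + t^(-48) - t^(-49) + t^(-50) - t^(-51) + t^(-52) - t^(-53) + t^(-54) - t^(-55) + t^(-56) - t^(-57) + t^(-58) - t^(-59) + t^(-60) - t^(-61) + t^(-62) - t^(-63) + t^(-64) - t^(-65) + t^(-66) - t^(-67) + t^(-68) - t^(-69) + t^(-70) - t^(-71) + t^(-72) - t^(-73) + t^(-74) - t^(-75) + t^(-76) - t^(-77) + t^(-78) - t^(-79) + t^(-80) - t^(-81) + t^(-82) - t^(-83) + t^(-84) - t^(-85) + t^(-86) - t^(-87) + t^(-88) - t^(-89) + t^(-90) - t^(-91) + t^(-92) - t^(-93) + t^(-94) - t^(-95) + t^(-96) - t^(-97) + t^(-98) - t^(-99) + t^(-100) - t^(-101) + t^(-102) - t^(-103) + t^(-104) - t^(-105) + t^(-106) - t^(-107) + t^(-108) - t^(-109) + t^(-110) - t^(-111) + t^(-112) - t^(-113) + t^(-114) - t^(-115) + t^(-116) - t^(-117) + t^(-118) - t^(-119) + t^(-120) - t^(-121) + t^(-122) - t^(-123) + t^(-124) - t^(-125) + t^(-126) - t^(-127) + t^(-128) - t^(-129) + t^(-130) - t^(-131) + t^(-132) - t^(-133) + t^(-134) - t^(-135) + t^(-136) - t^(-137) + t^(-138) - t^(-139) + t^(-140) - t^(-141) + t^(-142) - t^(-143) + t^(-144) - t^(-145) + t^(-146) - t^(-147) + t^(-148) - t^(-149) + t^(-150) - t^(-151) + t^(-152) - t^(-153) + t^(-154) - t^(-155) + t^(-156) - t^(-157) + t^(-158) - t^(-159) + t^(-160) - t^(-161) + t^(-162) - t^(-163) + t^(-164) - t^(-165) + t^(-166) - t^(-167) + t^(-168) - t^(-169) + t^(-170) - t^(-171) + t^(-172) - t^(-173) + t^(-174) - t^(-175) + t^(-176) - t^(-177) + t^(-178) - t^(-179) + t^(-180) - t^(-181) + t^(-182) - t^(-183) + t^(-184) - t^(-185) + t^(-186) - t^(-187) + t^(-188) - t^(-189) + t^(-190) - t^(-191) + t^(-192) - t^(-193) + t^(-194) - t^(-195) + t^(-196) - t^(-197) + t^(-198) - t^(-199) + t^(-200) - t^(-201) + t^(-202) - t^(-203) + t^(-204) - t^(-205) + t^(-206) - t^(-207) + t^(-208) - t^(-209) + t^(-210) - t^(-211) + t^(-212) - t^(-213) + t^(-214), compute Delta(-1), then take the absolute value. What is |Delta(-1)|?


Step 1: The polynomial has 429 terms with alternating signs, exponents from 214 down to -214.
Step 2: Substitute t = -1. The i-th term has coefficient (-1)^i and exponent (m-i),
  so its value is (-1)^i * (-1)^(m-i) = (-1)^m = 1 for every i.
Step 3: All 429 terms equal 1, so Delta(-1) = 429 * (1) = 429
Step 4: |Delta(-1)| = 429

429


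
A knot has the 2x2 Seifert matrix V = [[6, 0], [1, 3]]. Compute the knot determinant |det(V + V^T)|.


Step 1: Form V + V^T where V = [[6, 0], [1, 3]]
  V^T = [[6, 1], [0, 3]]
  V + V^T = [[12, 1], [1, 6]]
Step 2: det(V + V^T) = 12*6 - 1*1
  = 72 - 1 = 71
Step 3: Knot determinant = |det(V + V^T)| = |71| = 71

71


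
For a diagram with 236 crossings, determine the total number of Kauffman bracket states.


Each crossing contributes 2 choices (A-smoothing or B-smoothing).
Total states = 2^236 = 110427941548649020598956093796432407239217743554726184882600387580788736

110427941548649020598956093796432407239217743554726184882600387580788736


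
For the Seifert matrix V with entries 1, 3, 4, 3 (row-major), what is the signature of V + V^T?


Step 1: V + V^T = [[2, 7], [7, 6]]
Step 2: trace = 8, det = -37
Step 3: Discriminant = 8^2 - 4*(-37) = 212
Step 4: Eigenvalues: 11.2801, -3.28011
Step 5: Signature = (# positive eigenvalues) - (# negative eigenvalues) = 0

0


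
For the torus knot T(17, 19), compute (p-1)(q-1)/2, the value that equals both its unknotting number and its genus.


For a torus knot T(p,q), both the unknotting number and genus equal (p-1)(q-1)/2.
= (17-1)(19-1)/2
= 16*18/2
= 288/2 = 144

144


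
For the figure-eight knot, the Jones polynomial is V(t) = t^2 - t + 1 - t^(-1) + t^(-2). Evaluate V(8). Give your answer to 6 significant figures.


Substituting t = 8 into V(t) = t^2 - t + 1 - t^(-1) + t^(-2):
  (+)t^(2) = 64
  (-)t^(1) = -8
  (+)t^(0) = 1
  (-)t^(-1) = -0.125
  (+)t^(-2) = 0.015625
Sum = (64) + (-8) + (1) + (-0.125) + (0.015625)
= 56.890625
Rounded to 6 significant figures: 56.8906

56.8906


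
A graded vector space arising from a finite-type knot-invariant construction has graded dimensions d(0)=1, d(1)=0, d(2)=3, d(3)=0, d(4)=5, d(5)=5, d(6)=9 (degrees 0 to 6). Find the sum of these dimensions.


Total dimension = d(0) + d(1) + ... + d(6)
= 1 + 0 + 3 + 0 + 5 + 5 + 9
= 23

23


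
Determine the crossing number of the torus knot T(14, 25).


For a torus knot T(p, q) with gcd(p,q)=1,
the crossing number is min(p*(q-1), q*(p-1)).
p*(q-1) = 14*24 = 336
q*(p-1) = 25*13 = 325
min(336, 325) = 325

325


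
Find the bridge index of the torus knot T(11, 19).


The bridge number of T(p,q) is min(p,q).
min(11, 19) = 11

11


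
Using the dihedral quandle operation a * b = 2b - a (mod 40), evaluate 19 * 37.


19 * 37 = 2*37 - 19 mod 40
= 74 - 19 mod 40
= 55 mod 40 = 15

15


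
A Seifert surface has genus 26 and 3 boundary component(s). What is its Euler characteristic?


chi = 2 - 2g - b
= 2 - 2*26 - 3
= 2 - 52 - 3 = -53

-53


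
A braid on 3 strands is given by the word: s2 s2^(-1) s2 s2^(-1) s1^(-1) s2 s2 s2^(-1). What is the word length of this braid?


The word length counts the number of generators (including inverses).
Listing each generator: s2, s2^(-1), s2, s2^(-1), s1^(-1), s2, s2, s2^(-1)
There are 8 generators in this braid word.

8


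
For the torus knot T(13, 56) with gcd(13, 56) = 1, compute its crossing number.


For a torus knot T(p, q) with gcd(p,q)=1,
the crossing number is min(p*(q-1), q*(p-1)).
p*(q-1) = 13*55 = 715
q*(p-1) = 56*12 = 672
min(715, 672) = 672

672


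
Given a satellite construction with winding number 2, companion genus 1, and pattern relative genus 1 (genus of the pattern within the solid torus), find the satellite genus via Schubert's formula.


Schubert: g(satellite) = g_rel(pattern) + |winding| * g(companion),
where g_rel(pattern) is the genus of the pattern relative to the solid torus.
= 1 + 2 * 1
= 1 + 2 = 3

3


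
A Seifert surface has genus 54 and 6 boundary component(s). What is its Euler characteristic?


chi = 2 - 2g - b
= 2 - 2*54 - 6
= 2 - 108 - 6 = -112

-112


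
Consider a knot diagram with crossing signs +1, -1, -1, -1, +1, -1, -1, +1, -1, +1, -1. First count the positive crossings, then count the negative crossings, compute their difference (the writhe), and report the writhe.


Step 1: Count positive crossings (+1).
Positive crossings: 4
Step 2: Count negative crossings (-1).
Negative crossings: 7
Step 3: Writhe = (positive) - (negative)
w = 4 - 7 = -3
Step 4: |w| = 3, and w is negative

-3


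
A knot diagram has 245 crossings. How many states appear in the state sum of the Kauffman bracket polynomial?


Each crossing contributes 2 choices (A-smoothing or B-smoothing).
Total states = 2^245 = 56539106072908298546665520023773392506479484700019806659891398441363832832

56539106072908298546665520023773392506479484700019806659891398441363832832


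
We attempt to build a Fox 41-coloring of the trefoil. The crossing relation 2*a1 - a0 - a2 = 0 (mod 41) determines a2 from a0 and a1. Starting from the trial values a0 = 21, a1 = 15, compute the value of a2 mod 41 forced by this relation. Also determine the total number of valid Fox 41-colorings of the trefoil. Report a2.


Step 1: Apply the given crossing relation 2*a1 - a0 - a2 = 0 (mod 41).
  a2 = 2*a1 - a0 mod 41
  a2 = 2*15 - 21 mod 41
  a2 = 30 - 21 mod 41
  a2 = 9 mod 41 = 9
Step 2: The trefoil has determinant 3.
  Number of Fox p-colorings (p prime) is p^2 if p = 3, else p.
  Since 41 does not divide 3, only trivial (constant) colorings exist.
  (So the trial a0 = 21, a1 = 15 with a0 != a1 does NOT extend to a valid coloring of the whole trefoil: the other two crossing relations require 3*(a1 - a0) = 0 (mod 41), which fails.)
  Total colorings = 41
Step 3: a2 = 9, total Fox 41-colorings = 41

9


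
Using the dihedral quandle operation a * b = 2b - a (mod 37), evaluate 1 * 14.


1 * 14 = 2*14 - 1 mod 37
= 28 - 1 mod 37
= 27 mod 37 = 27

27


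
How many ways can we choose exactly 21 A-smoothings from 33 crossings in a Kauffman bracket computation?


We choose which 21 of 33 crossings get A-smoothings.
C(33, 21) = 33! / (21! * 12!)
= 354817320

354817320


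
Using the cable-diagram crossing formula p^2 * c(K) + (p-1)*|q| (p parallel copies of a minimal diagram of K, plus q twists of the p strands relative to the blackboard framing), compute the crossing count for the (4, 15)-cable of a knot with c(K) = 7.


Step 1: Each of the c(K) crossings of the companion diagram becomes p*p = p^2 crossings among the p parallel strands, and each of the |q| twists s_1 s_2 ... s_(p-1) adds (p-1) crossings.
  Crossings = p^2 * c(K) + (p-1)*|q|
Step 2: = 4^2 * 7 + (4-1)*15
Step 3: = 16*7 + 3*15
Step 4: = 112 + 45 = 157

157
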